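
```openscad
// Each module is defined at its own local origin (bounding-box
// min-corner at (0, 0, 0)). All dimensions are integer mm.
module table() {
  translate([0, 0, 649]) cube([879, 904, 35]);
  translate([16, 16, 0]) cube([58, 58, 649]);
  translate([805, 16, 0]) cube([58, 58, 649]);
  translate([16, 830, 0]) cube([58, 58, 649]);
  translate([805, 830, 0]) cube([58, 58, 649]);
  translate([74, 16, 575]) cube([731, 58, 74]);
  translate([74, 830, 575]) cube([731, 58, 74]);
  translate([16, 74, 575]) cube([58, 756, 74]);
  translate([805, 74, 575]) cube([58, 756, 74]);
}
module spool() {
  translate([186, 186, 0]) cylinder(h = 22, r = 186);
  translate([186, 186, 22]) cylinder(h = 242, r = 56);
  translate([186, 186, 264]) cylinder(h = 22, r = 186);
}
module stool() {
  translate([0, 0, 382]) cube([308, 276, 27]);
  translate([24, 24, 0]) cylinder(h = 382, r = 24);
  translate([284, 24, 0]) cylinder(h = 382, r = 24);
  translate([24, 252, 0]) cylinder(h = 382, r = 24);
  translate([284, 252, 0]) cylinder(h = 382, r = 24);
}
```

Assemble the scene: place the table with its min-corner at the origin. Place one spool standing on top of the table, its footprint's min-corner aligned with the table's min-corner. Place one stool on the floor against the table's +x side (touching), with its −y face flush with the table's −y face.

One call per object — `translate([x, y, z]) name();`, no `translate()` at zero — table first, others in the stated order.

table();
translate([0, 0, 684]) spool();
translate([879, 0, 0]) stool();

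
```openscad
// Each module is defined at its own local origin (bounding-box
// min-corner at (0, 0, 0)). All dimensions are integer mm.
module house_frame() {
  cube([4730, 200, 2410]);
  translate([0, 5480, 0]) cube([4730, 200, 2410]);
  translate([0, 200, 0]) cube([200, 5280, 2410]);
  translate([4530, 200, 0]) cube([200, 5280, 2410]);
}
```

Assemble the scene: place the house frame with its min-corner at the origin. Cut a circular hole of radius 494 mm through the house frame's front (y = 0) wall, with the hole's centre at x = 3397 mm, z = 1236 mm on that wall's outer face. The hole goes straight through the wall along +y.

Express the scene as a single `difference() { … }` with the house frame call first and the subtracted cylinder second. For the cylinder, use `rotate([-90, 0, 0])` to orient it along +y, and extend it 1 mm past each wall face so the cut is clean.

difference() {
  house_frame();
  translate([3397, -1, 1236]) rotate([-90, 0, 0]) cylinder(h = 202, r = 494);
}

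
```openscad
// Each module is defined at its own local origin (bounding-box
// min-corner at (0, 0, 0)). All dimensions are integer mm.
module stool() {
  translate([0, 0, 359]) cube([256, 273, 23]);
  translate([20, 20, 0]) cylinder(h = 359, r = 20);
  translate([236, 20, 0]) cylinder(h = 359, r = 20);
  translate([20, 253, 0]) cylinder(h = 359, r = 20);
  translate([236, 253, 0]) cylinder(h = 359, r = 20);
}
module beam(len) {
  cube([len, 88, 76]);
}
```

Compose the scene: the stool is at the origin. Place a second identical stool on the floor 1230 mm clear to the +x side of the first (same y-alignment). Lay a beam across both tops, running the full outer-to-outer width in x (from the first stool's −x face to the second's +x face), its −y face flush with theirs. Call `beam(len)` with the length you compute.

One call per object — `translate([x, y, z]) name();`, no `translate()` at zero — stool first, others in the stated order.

stool();
translate([1486, 0, 0]) stool();
translate([0, 0, 382]) beam(1742);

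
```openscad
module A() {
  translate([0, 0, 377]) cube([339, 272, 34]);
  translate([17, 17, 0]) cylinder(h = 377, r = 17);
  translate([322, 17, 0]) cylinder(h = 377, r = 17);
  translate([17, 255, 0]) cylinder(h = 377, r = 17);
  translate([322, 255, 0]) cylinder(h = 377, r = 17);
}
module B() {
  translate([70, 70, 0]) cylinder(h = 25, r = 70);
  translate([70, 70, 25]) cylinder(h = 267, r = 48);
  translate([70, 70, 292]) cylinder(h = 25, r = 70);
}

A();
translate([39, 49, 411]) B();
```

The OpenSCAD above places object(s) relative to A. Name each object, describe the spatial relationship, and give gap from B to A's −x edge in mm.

A is a stool. B is a spool. The spool is on top of the stool. The gap from the spool to the stool's −x edge is 39 mm.

The spool's min-x is at 39; the stool's min-x is 0; gap = 39 mm.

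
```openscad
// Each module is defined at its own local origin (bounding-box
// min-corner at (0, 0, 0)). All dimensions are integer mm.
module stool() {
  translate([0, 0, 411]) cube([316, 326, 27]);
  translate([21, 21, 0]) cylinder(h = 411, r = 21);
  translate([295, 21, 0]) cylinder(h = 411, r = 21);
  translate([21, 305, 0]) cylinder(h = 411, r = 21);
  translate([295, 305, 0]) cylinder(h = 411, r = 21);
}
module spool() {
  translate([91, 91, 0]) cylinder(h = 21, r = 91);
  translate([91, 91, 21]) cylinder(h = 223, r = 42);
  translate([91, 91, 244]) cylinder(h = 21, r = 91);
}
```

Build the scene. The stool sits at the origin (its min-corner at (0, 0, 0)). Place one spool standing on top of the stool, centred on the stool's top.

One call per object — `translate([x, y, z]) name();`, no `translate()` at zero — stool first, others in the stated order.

stool();
translate([67, 72, 438]) spool();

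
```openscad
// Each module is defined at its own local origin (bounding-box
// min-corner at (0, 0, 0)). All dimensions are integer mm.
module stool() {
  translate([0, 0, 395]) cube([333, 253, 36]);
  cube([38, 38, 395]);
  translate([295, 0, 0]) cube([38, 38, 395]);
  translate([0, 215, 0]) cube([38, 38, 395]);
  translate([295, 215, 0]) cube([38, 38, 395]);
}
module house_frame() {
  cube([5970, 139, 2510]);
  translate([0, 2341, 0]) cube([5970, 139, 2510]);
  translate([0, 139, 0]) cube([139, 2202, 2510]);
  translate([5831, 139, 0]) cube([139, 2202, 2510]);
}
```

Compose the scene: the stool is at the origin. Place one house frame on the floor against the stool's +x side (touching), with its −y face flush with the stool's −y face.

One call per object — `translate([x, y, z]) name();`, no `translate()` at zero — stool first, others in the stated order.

stool();
translate([333, 0, 0]) house_frame();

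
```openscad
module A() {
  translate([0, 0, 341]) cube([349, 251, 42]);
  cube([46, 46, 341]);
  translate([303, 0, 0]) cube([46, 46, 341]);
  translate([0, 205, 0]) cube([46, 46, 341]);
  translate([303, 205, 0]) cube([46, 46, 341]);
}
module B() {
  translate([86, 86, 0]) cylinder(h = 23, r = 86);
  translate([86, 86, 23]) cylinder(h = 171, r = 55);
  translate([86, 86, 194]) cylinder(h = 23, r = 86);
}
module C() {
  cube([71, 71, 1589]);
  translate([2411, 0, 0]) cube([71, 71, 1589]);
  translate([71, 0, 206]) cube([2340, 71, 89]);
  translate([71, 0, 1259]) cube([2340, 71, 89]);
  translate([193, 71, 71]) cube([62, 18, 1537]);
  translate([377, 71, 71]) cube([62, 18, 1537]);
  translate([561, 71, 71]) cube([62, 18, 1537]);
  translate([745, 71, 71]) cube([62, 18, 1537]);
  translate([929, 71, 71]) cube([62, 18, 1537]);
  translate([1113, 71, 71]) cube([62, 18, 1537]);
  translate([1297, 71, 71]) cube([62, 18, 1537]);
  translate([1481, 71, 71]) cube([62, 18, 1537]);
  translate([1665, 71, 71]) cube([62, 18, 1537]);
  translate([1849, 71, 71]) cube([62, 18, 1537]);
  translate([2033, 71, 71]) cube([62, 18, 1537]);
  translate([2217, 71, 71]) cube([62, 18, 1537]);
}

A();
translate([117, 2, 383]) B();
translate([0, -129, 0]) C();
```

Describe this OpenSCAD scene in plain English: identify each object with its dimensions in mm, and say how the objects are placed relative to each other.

A is a simple wooden stool: a rectangular seat 349 mm (x) by 251 mm (y), 42 mm thick, top face at z = 383 mm, on four square legs, each 46×46 mm in cross-section. The legs rest on z = 0, each flush with a corner of the seat.

B is a spool: two coaxial disc flanges of radius 86 mm and thickness 23 mm, joined by a core cylinder of radius 55 mm and height 171 mm. The lower flange rests on z = 0 and the three cylinders share a vertical axis.

C is a fence section. Two 71×71 mm posts, 1589 mm tall, stand on the floor with a clear span of 2340 mm between their inner faces. Two horizontal rails of 71×89 mm section span the gap between the posts with their undersides at z = 206 mm and z = 1259 mm, flush with the posts' −y face. 12 pickets, each 62 mm wide, 18 mm thick and 1537 mm tall, are fixed to the +y face of the rails with their bottoms at z = 71 mm, evenly spaced across the span with equal gaps (rounded down to the nearest mm) at the −x end and between each pair — any rounding remainder accumulates at the +x end.

The spool is on top of the stool. The fence section is on the floor beside the stool on its −y side.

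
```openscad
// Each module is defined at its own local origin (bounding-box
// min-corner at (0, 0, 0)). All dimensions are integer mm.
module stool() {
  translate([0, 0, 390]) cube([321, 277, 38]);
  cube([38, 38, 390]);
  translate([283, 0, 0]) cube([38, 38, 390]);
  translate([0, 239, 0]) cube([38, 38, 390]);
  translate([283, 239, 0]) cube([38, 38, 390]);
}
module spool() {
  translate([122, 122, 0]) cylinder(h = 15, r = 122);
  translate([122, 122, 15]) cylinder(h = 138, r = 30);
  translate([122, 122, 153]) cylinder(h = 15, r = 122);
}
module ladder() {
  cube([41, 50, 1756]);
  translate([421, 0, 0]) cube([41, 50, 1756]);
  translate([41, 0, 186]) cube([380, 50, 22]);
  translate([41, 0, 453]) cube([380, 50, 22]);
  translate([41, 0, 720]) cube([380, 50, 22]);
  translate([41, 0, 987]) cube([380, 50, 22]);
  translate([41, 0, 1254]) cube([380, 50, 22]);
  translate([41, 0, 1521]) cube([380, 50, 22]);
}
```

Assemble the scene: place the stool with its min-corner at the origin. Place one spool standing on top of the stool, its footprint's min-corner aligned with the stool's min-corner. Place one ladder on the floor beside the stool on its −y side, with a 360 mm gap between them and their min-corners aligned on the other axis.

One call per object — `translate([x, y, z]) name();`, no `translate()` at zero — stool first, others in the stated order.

stool();
translate([0, 0, 428]) spool();
translate([0, -410, 0]) ladder();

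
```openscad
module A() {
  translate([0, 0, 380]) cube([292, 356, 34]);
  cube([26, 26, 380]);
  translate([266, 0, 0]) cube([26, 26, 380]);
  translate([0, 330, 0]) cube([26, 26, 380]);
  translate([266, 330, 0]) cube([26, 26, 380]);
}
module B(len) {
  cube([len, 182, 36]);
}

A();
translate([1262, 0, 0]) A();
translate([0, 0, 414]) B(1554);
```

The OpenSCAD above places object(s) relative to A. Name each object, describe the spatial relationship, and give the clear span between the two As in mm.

A is a stool. B is a beam. A beam spans the tops of two stools. The clear span between the two stools is 970 mm.

Second stool starts at x = 1262; first ends at x = 292; clear span = 1262 − 292 = 970 mm.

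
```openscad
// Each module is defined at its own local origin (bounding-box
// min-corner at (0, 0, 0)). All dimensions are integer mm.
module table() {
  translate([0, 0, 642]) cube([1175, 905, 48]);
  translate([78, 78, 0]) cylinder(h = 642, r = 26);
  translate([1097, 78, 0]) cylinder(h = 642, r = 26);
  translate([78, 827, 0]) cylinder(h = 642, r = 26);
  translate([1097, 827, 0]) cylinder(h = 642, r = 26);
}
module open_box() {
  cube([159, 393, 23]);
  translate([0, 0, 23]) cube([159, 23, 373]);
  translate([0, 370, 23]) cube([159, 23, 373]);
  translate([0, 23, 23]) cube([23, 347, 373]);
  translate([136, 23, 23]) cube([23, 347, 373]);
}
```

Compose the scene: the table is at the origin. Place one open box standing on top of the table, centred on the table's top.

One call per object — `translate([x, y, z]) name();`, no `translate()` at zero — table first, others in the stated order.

table();
translate([508, 256, 690]) open_box();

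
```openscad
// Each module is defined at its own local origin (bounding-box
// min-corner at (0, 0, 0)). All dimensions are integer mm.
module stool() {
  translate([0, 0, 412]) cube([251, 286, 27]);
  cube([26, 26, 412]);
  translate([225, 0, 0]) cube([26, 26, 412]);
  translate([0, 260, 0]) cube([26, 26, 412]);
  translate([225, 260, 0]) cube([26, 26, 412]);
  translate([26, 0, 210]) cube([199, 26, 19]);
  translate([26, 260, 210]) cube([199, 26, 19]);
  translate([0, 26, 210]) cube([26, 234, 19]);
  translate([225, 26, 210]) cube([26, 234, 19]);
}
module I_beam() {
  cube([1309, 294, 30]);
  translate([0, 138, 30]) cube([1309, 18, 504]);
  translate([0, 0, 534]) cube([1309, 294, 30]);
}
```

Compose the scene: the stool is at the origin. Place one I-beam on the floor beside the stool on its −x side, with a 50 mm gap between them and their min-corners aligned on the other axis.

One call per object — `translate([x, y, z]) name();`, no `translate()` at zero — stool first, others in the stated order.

stool();
translate([-1359, 0, 0]) I_beam();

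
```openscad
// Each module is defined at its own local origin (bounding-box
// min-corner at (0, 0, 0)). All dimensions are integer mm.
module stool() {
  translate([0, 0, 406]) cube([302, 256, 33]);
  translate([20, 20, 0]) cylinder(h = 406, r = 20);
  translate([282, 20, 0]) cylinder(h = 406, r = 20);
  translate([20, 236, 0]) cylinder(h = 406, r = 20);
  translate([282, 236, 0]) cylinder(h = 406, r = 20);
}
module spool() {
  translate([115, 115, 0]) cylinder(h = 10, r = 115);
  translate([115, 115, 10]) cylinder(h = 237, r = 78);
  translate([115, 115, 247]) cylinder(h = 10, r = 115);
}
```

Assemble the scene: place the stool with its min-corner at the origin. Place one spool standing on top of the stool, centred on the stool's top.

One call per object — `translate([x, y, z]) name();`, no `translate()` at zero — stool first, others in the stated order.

stool();
translate([36, 13, 439]) spool();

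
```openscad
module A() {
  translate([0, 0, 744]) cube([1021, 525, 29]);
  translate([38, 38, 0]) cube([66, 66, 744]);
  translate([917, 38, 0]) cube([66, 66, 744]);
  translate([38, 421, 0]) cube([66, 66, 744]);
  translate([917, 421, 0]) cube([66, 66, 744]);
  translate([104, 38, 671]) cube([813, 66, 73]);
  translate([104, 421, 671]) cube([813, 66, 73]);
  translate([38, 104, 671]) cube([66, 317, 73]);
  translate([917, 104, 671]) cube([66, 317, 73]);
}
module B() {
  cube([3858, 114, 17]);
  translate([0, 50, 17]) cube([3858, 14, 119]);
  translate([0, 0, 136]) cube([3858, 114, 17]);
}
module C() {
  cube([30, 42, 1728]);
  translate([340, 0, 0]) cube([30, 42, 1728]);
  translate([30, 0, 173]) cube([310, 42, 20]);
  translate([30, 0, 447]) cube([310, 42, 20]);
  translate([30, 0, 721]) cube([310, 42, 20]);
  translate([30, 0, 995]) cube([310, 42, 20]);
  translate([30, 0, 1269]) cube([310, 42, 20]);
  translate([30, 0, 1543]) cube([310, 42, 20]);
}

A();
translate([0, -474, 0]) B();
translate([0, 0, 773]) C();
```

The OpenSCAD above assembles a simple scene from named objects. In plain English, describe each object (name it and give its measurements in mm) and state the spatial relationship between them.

A is a table: top 1021 mm (x) × 525 mm (y), 29 mm thick, upper face at z = 773 mm, on four 66×66 mm square legs, each inset 38 mm from the nearest pair of top edges, running from z = 0 to the bottom of the top. Four apron rails, 66 mm thick and 73 mm tall, run between adjacent legs with their top edges flush with the underside of the top and their outer faces flush with the legs' outer faces.

B is an I-beam lying along x, 3858 mm long. Overall section height 153 mm. Two flanges 114 mm wide (y) and 17 mm thick, one on the floor and one at the top; a web 14 mm thick runs between them, centred on the flange width.

C is a wooden ladder with two side rails of 30×42 mm section and 1728 mm height, set 370 mm apart overall. Between them run 6 rectangular rungs (42 mm deep, 20 mm thick), front faces flush with the rails' −y face. The bottom of the first rung is 173 mm above the floor and each subsequent rung is 274 mm higher than the one below.

The I-beam is on the floor beside the table on its −y side. The ladder is on top of the table.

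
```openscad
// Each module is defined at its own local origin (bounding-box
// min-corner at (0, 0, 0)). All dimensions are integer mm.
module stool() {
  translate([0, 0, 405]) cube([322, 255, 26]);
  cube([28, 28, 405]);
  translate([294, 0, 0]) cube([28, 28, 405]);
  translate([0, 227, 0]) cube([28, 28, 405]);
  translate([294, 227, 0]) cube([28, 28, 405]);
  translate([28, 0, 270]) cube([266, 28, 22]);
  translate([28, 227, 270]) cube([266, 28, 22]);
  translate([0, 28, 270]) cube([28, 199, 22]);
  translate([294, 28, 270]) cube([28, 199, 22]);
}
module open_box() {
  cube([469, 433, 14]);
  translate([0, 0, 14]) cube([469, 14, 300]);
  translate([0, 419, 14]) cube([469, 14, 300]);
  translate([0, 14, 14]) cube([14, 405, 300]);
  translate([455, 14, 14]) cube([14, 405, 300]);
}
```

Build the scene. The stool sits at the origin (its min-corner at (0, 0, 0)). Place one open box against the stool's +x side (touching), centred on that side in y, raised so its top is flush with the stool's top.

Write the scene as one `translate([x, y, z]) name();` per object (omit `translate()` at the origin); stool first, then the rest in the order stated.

stool();
translate([322, -89, 117]) open_box();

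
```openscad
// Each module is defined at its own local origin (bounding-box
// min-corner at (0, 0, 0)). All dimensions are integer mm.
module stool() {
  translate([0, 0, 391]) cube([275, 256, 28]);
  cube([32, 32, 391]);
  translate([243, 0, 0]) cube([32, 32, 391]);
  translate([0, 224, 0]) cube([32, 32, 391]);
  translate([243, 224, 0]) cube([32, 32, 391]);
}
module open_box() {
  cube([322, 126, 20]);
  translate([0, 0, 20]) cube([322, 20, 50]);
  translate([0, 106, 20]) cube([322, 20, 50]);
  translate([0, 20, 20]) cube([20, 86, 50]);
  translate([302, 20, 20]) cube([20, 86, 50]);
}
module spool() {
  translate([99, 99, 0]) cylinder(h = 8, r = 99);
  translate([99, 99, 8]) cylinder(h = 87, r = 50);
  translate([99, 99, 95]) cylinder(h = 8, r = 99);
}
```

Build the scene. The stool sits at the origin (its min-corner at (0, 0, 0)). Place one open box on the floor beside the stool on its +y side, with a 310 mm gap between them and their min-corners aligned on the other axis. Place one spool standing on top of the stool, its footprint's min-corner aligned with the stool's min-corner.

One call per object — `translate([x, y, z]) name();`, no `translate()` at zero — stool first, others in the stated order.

stool();
translate([0, 566, 0]) open_box();
translate([0, 0, 419]) spool();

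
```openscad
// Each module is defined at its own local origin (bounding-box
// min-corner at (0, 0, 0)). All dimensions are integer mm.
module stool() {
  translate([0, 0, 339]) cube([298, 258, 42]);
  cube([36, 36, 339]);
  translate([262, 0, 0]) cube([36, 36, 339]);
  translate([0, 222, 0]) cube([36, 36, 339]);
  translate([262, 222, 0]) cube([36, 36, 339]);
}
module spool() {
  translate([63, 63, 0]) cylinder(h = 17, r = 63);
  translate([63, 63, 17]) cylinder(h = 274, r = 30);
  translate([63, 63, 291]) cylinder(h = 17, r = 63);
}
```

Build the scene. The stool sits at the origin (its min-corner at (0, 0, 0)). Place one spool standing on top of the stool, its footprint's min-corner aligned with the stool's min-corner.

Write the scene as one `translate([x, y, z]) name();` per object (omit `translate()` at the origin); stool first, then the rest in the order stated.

stool();
translate([0, 0, 381]) spool();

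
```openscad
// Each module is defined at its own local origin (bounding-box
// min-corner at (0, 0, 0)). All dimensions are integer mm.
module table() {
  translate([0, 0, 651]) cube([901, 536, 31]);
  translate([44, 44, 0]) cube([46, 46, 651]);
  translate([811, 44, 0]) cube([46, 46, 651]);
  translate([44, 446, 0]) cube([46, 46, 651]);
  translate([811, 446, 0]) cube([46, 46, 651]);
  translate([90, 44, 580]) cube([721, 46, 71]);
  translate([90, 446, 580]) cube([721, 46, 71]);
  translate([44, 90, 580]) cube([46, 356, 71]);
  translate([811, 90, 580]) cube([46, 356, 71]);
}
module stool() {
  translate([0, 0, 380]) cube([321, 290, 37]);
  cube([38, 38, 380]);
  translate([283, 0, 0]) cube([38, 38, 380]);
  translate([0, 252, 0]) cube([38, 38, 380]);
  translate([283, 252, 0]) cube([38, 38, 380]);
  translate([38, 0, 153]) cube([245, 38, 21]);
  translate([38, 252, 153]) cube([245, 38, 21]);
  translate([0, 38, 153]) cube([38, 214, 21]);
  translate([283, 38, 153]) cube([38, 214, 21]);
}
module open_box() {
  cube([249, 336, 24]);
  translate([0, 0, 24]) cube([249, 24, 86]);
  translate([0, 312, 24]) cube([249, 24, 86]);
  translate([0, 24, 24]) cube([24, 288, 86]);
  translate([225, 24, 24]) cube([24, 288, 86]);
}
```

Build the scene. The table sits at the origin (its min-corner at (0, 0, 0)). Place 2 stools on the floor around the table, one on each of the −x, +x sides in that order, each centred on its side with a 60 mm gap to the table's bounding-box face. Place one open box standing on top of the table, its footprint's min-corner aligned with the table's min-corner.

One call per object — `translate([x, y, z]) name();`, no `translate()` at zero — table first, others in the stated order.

table();
translate([-381, 123, 0]) stool();
translate([961, 123, 0]) stool();
translate([0, 0, 682]) open_box();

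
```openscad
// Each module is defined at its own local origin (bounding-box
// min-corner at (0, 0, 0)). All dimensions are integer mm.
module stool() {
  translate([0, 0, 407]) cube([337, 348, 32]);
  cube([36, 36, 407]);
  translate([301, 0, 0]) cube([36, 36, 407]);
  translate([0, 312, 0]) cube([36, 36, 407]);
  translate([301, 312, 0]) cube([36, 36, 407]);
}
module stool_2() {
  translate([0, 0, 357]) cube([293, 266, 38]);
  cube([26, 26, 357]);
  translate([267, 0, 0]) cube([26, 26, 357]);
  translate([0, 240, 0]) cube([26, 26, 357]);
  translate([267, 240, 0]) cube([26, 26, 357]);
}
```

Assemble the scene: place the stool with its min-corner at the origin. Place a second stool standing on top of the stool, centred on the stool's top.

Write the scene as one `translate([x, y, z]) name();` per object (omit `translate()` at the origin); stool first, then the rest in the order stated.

stool();
translate([22, 41, 439]) stool_2();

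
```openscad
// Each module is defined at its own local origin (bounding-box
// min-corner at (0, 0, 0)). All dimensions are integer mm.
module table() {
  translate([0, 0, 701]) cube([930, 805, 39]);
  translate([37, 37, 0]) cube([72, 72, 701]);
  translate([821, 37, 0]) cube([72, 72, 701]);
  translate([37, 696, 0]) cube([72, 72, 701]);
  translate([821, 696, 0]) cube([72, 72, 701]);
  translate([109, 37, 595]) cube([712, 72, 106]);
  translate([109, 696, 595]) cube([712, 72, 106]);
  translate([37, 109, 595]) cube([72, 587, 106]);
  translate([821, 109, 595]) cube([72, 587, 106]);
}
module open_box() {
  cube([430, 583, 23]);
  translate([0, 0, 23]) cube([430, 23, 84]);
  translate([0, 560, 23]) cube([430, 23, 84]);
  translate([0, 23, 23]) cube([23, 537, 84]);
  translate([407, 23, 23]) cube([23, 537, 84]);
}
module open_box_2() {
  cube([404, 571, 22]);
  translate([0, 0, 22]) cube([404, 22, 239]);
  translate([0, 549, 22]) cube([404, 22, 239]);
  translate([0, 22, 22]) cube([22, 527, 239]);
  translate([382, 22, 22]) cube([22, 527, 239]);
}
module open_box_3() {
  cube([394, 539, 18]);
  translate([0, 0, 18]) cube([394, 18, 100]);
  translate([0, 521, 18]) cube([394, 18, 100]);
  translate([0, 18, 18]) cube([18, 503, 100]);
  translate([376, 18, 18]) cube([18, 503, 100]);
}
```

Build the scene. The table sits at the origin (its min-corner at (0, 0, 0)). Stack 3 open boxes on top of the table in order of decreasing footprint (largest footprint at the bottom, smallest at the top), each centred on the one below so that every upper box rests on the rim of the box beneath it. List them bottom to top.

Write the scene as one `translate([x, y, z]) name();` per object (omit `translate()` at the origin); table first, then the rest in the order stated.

table();
translate([250, 111, 740]) open_box();
translate([263, 117, 847]) open_box_2();
translate([268, 133, 1108]) open_box_3();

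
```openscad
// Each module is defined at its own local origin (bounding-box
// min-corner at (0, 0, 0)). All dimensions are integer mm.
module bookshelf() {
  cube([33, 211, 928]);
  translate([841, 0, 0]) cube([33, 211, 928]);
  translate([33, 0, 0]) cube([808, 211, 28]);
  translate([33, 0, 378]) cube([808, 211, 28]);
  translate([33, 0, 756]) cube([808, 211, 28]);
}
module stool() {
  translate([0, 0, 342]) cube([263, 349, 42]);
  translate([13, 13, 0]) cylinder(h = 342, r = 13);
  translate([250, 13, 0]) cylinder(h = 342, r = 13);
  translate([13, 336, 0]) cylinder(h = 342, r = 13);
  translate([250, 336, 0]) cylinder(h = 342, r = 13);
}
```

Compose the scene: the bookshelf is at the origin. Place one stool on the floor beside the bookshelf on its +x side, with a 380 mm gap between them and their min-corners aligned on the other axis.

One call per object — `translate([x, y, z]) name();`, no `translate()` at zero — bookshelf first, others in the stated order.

bookshelf();
translate([1254, 0, 0]) stool();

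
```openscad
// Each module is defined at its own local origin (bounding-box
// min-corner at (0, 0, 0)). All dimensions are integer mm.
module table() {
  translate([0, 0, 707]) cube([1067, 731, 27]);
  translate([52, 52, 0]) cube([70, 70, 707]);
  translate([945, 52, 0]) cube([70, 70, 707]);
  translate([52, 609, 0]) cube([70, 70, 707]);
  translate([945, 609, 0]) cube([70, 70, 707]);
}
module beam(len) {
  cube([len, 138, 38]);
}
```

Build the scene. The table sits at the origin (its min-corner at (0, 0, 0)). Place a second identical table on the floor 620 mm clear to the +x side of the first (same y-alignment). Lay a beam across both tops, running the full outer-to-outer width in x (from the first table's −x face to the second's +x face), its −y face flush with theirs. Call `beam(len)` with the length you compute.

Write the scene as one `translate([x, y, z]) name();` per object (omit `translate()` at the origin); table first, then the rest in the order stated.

table();
translate([1687, 0, 0]) table();
translate([0, 0, 734]) beam(2754);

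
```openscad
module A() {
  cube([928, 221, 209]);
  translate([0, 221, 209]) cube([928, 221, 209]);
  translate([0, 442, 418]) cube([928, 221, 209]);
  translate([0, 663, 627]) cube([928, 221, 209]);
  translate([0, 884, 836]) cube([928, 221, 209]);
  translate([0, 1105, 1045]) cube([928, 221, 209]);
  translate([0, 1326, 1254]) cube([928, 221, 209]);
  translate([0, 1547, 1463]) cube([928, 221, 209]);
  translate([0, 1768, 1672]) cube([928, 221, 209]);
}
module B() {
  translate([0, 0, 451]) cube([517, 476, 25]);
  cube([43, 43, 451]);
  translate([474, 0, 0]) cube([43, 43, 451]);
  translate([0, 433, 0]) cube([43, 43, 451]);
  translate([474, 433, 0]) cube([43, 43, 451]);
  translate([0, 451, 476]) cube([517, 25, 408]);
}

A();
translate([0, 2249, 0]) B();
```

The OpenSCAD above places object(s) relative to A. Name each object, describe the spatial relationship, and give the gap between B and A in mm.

The chair's nearest face is 260 mm from the staircase's +y face.

A is a staircase. B is a chair. The chair is on the floor beside the staircase on its +y side. The gap between the chair and the staircase is 260 mm.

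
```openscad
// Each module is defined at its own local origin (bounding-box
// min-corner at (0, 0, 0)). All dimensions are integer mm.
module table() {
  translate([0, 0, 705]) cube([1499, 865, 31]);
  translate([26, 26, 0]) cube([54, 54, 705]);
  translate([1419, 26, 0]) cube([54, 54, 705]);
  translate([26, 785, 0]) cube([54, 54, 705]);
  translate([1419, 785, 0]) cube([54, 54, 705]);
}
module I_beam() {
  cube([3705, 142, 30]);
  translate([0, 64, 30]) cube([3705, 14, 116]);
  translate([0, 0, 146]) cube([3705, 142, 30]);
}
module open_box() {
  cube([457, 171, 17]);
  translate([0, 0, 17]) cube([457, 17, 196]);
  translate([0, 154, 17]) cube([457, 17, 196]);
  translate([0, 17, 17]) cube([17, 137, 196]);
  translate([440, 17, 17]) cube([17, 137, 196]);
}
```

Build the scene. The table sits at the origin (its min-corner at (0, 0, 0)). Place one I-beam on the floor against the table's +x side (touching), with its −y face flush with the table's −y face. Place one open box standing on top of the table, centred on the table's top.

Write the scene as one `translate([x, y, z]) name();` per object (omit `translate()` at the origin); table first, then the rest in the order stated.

table();
translate([1499, 0, 0]) I_beam();
translate([521, 347, 736]) open_box();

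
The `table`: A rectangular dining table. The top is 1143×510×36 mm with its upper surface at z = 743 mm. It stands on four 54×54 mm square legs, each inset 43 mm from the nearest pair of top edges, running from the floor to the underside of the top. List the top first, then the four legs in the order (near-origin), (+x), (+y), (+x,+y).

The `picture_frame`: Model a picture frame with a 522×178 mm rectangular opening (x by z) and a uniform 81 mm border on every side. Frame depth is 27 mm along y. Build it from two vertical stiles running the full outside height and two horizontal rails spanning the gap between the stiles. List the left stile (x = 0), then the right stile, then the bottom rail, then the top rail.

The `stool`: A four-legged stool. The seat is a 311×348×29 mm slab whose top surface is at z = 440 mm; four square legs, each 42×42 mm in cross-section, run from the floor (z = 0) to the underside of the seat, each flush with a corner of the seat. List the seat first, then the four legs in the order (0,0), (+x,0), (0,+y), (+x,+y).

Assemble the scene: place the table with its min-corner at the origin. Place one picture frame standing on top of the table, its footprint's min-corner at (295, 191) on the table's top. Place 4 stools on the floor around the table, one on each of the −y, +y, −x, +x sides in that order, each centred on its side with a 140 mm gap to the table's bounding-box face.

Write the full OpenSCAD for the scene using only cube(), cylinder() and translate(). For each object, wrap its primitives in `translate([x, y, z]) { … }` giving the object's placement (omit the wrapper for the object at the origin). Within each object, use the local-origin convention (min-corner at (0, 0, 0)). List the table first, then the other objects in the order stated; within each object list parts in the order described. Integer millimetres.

translate([0, 0, 707]) cube([1143, 510, 36]);
translate([43, 43, 0]) cube([54, 54, 707]);
translate([1046, 43, 0]) cube([54, 54, 707]);
translate([43, 413, 0]) cube([54, 54, 707]);
translate([1046, 413, 0]) cube([54, 54, 707]);
translate([295, 191, 743]) {
  cube([81, 27, 340]);
  translate([603, 0, 0]) cube([81, 27, 340]);
  translate([81, 0, 0]) cube([522, 27, 81]);
  translate([81, 0, 259]) cube([522, 27, 81]);
}
translate([416, -488, 0]) {
  translate([0, 0, 411]) cube([311, 348, 29]);
  cube([42, 42, 411]);
  translate([269, 0, 0]) cube([42, 42, 411]);
  translate([0, 306, 0]) cube([42, 42, 411]);
  translate([269, 306, 0]) cube([42, 42, 411]);
}
translate([416, 650, 0]) {
  translate([0, 0, 411]) cube([311, 348, 29]);
  cube([42, 42, 411]);
  translate([269, 0, 0]) cube([42, 42, 411]);
  translate([0, 306, 0]) cube([42, 42, 411]);
  translate([269, 306, 0]) cube([42, 42, 411]);
}
translate([-451, 81, 0]) {
  translate([0, 0, 411]) cube([311, 348, 29]);
  cube([42, 42, 411]);
  translate([269, 0, 0]) cube([42, 42, 411]);
  translate([0, 306, 0]) cube([42, 42, 411]);
  translate([269, 306, 0]) cube([42, 42, 411]);
}
translate([1283, 81, 0]) {
  translate([0, 0, 411]) cube([311, 348, 29]);
  cube([42, 42, 411]);
  translate([269, 0, 0]) cube([42, 42, 411]);
  translate([0, 306, 0]) cube([42, 42, 411]);
  translate([269, 306, 0]) cube([42, 42, 411]);
}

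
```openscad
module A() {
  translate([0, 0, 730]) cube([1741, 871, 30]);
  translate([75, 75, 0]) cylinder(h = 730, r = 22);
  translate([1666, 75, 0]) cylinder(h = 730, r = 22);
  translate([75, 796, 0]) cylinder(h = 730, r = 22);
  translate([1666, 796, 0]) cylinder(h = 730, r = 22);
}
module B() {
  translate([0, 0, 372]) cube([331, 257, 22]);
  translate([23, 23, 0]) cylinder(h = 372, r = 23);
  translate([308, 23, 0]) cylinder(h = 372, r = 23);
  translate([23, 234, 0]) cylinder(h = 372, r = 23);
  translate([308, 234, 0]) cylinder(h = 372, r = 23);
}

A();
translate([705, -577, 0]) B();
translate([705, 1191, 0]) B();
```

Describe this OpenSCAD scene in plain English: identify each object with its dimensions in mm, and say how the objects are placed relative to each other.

A is a table: top 1741 mm (x) × 871 mm (y), 30 mm thick, upper face at z = 760 mm, on four round legs of 44 mm diameter, each leg's bounding box inset 53 mm from the nearest pair of top edges, running from z = 0 to the bottom of the top.

B is a simple wooden stool: a rectangular seat 331 mm (x) by 257 mm (y), 22 mm thick, top face at z = 394 mm, on four round legs, each 46 mm in diameter. The legs rest on z = 0, each leg's axis is inset half a diameter from the nearest pair of seat edges (so the leg's bounding box is flush with the corner).

Two stools sit around the table at the −y, +y sides.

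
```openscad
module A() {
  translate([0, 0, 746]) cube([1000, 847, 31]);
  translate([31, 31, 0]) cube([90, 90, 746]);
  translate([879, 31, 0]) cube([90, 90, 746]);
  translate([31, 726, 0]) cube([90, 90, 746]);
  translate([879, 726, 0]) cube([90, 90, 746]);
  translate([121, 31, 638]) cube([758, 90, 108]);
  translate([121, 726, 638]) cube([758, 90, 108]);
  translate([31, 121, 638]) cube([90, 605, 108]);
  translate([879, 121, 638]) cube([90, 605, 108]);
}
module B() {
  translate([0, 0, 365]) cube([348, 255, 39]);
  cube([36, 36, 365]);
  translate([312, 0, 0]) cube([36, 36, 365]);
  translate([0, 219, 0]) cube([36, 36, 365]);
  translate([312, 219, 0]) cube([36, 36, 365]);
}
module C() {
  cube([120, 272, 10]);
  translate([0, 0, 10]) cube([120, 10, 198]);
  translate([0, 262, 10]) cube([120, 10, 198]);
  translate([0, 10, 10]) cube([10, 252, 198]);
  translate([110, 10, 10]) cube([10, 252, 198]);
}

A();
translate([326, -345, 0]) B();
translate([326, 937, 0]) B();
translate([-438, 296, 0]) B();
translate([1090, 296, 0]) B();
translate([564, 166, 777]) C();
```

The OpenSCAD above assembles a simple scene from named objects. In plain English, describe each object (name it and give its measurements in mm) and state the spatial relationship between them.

A is a rectangular dining table. The top is 1000×847×31 mm with its upper surface at z = 777 mm. It stands on four 90×90 mm square legs, each inset 31 mm from the nearest pair of top edges, running from the floor to the underside of the top. Four apron rails, 90 mm thick and 108 mm tall, run between adjacent legs with their top edges flush with the underside of the top and their outer faces flush with the legs' outer faces.

B is a four-legged stool. The seat is a 348×255×39 mm slab whose top surface is at z = 404 mm; four square legs, each 36×36 mm in cross-section, run from the floor (z = 0) to the underside of the seat, each flush with a corner of the seat.

C is an open-topped rectangular box: outside dimensions 120×272×208 mm, with a uniform wall and base thickness of 10 mm. The base is a full 120×272 slab on the floor; four walls sit on top of the base. The front and back walls (the −y and +y sides) span the full width; the two side walls fit between them.

Four stools sit around the table at the −y, +y, −x, +x sides. The open box is on top of the table.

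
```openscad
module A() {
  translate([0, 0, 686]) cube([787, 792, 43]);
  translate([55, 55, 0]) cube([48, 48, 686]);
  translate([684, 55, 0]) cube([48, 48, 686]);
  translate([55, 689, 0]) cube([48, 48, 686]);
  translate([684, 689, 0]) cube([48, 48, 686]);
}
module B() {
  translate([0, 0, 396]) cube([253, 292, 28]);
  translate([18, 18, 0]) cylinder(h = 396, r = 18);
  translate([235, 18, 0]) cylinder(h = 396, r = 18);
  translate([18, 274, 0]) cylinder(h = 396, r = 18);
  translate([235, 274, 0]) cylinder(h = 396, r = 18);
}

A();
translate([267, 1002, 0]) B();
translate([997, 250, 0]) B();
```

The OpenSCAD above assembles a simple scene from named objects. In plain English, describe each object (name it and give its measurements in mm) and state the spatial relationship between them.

A is a table with a 787×792 mm rectangular top, 43 mm thick, top surface at z = 729 mm, supported by four 48×48 mm square legs, each inset 55 mm from the nearest pair of top edges, running from the floor.

B is a simple wooden stool: a rectangular seat 253 mm (x) by 292 mm (y), 28 mm thick, top face at z = 424 mm, on four round legs, each 36 mm in diameter. The legs rest on z = 0, each leg's axis is inset half a diameter from the nearest pair of seat edges (so the leg's bounding box is flush with the corner).

Two stools sit around the table at the +y, +x sides.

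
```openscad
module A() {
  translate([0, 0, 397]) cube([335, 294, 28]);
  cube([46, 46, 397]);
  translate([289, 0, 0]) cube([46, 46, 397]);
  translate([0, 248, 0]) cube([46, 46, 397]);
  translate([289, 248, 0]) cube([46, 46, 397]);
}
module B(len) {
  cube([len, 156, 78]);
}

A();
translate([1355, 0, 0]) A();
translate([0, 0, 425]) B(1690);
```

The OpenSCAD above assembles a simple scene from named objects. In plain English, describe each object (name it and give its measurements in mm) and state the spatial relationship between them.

A is a four-legged stool. The seat is 335×294 mm, 28 mm thick, top at z = 425 mm. It stands on four square legs, each 46×46 mm in cross-section, from z = 0 to the seat underside, each flush with a corner of the seat.

B is a rectangular beam 1690 mm long (x), 156 mm deep (y), 78 mm thick (z).

The beam spans the tops of two stools placed 1020 mm apart, resting at z = 425 mm.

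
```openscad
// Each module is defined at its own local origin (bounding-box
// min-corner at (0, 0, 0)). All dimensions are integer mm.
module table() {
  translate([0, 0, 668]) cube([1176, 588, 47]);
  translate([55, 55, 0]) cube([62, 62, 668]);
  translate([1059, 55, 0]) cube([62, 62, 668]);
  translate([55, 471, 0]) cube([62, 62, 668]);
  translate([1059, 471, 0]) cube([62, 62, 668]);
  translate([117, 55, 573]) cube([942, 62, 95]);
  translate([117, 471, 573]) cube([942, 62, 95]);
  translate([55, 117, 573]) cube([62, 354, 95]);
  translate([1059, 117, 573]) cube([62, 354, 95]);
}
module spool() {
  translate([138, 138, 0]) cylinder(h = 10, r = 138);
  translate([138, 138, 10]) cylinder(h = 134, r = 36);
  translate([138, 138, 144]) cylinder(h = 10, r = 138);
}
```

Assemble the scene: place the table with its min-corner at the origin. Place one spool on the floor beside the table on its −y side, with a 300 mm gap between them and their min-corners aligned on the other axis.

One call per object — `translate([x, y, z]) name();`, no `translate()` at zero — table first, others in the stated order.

table();
translate([0, -576, 0]) spool();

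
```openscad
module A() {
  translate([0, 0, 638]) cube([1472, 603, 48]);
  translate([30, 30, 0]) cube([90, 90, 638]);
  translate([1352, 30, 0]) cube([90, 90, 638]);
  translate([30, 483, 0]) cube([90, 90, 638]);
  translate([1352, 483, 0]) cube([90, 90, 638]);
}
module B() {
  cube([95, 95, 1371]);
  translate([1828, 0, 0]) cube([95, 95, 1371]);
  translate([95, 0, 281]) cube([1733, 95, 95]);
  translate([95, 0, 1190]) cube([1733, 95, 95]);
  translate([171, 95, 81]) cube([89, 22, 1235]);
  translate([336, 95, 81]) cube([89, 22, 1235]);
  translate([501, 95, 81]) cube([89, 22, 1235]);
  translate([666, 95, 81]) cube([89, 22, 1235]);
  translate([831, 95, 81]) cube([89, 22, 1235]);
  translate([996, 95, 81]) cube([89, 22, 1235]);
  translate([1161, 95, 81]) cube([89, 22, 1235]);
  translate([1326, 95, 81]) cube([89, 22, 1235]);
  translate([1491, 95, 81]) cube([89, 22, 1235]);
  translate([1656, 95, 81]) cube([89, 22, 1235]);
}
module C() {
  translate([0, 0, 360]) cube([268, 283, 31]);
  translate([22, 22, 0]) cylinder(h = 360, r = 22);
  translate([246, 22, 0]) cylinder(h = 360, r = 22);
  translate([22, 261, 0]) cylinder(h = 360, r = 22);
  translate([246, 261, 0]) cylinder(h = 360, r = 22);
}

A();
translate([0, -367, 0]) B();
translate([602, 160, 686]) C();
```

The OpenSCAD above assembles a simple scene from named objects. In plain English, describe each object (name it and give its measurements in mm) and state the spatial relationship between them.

A is a rectangular dining table. The top is 1472×603×48 mm with its upper surface at z = 686 mm. It stands on four 90×90 mm square legs, each inset 30 mm from the nearest pair of top edges, running from the floor to the underside of the top.

B is a fence section. Two 95×95 mm posts, 1371 mm tall, stand on the floor with a clear span of 1733 mm between their inner faces. Two horizontal rails of 95×95 mm section span the gap between the posts with their undersides at z = 281 mm and z = 1190 mm, flush with the posts' −y face. 10 pickets, each 89 mm wide, 22 mm thick and 1235 mm tall, are fixed to the +y face of the rails with their bottoms at z = 81 mm, evenly spaced across the span with equal gaps (rounded down to the nearest mm) at the −x end and between each pair — any rounding remainder accumulates at the +x end.

C is a four-legged stool. The seat is a 268×283×31 mm slab whose top surface is at z = 391 mm; four round legs, each 44 mm in diameter, run from the floor (z = 0) to the underside of the seat, each leg's axis is inset half a diameter from the nearest pair of seat edges (so the leg's bounding box is flush with the corner).

The fence section is on the floor beside the table on its −y side. The stool is on top of the table, centred.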